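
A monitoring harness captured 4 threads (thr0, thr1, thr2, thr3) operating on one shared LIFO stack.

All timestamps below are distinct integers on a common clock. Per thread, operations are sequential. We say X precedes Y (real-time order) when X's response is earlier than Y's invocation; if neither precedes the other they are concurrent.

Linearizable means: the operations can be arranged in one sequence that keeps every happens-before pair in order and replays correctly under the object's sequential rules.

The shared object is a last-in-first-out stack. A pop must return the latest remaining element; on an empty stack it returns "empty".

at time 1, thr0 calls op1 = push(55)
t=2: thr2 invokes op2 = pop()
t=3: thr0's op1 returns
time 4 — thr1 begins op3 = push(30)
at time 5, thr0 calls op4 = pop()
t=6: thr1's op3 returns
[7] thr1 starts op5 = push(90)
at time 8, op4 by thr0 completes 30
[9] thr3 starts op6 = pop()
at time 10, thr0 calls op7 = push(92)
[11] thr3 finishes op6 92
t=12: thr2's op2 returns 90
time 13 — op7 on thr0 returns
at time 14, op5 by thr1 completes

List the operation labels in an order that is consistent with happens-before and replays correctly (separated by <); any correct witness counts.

after step 1 (op1 push(55)): stack <55>
after step 2 (op3 push(30)): stack <55,30>
after step 3 (op4 pop() → 30): stack <55>
after step 4 (op5 push(90)): stack <55,90>
after step 5 (op2 pop() → 90): stack <55>
after step 6 (op7 push(92)): stack <55,92>
after step 7 (op6 pop() → 92): stack <55>

op1 < op3 < op4 < op5 < op2 < op7 < op6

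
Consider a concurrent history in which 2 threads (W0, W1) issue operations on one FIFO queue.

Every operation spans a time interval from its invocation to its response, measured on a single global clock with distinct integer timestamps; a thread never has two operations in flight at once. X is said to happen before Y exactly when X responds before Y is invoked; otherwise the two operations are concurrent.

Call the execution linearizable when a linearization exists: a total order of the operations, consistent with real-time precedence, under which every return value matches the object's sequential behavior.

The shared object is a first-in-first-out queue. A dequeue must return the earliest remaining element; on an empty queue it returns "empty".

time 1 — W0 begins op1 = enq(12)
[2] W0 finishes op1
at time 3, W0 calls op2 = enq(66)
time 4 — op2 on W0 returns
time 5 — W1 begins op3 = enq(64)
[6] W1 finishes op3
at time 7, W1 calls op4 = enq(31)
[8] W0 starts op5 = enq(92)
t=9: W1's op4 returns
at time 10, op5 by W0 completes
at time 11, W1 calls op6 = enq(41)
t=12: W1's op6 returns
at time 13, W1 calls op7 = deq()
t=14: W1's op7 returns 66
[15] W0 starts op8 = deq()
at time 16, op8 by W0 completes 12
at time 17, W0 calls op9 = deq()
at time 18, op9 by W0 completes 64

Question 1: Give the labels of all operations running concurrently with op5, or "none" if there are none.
concurrent with op5 ([8,10]): every op whose interval crosses 8..10
op1 [1,2]: before
op2 [3,4]: before
op3 [5,6]: before
op4 [7,9]: concurrent
op6 [11,12]: after
op7 [13,14]: after
op8 [15,16]: after
op9 [17,18]: after

op4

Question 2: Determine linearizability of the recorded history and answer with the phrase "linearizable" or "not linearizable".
through event 13 a valid linearization exists; event 14 (op7 responding at time 14) ends that
2 orders of the 7 completed FIFO queue ops respect real time; none is legal
sample order op1, op2, op3, op4, op5, op6, op7 stalls at step 7 — op7 deq() → 66 has no legal effect
sample order op1, op2, op3, op5, op4, op6, op7 stalls at step 7 — op7 deq() → 66 has no legal effect

not linearizable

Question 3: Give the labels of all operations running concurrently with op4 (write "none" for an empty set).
op4 spans [7,9]; an op avoiding the whole window 7..9 is ordered, any other is concurrent
op1 [1,2]: before
op2 [3,4]: before
op3 [5,6]: before
op5 [8,10]: concurrent
op6 [11,12]: after
op7 [13,14]: after
op8 [15,16]: after
op9 [17,18]: after

op5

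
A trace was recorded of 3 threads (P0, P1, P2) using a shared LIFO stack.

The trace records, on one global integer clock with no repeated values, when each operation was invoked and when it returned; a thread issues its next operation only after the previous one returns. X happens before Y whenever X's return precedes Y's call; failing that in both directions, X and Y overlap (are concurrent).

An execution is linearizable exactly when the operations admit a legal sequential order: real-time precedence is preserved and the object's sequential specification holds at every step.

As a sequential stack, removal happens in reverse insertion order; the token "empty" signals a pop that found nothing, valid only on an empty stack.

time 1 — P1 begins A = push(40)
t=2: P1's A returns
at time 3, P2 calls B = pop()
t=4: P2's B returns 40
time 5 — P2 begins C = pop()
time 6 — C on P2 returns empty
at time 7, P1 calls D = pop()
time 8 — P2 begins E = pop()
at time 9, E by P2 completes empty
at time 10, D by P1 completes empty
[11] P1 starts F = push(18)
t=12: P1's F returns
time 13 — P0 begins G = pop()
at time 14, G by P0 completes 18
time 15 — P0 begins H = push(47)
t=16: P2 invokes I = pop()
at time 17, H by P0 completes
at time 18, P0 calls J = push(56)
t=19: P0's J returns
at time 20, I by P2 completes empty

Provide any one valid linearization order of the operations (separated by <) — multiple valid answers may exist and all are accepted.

1. A push(40), leaving stack <40>
2. B pop() → 40, leaving stack <>
3. C pop() → empty, leaving stack <>
4. D pop() → empty, leaving stack <>
5. E pop() → empty, leaving stack <>
6. F push(18), leaving stack <18>
7. G pop() → 18, leaving stack <>
8. I pop() → empty, leaving stack <>
9. H push(47), leaving stack <47>
10. J push(56), leaving stack <47,56>

A < B < C < D < E < F < G < I < H < J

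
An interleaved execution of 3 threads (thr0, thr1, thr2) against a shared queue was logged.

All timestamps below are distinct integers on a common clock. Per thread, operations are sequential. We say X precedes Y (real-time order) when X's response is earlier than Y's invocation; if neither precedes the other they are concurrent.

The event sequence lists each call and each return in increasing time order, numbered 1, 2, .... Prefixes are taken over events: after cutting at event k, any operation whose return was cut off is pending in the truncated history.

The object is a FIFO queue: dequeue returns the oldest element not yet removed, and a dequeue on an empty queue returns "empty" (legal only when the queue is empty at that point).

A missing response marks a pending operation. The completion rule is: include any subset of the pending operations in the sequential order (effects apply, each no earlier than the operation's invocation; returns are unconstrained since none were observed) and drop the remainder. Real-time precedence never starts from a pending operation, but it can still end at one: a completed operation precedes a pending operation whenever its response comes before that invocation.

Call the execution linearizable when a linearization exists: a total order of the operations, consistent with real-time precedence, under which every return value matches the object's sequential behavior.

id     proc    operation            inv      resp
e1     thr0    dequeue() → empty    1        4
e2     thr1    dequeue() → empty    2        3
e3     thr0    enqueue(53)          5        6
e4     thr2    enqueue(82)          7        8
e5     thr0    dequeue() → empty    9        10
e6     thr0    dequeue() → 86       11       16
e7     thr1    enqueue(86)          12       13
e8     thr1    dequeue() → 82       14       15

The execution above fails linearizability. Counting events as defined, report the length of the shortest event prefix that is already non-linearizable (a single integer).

events 1..9 are linearizable, e.g. via e1, e2, e3, e4:
1. e1 dequeue() → empty, leaving queue <>
2. e2 dequeue() → empty, leaving queue <>
3. e3 enqueue(53), leaving queue <53>
4. e4 enqueue(82), leaving queue <53,82>
with event 10 included (e5 responding at time 10), all real-time-consistent orders fail
sample order e1, e2, e3, e4, e5 stalls at step 5 — e5 dequeue() → empty has no legal effect
sample order e2, e1, e3, e4, e5 stalls at step 5 — e5 dequeue() → empty has no legal effect

10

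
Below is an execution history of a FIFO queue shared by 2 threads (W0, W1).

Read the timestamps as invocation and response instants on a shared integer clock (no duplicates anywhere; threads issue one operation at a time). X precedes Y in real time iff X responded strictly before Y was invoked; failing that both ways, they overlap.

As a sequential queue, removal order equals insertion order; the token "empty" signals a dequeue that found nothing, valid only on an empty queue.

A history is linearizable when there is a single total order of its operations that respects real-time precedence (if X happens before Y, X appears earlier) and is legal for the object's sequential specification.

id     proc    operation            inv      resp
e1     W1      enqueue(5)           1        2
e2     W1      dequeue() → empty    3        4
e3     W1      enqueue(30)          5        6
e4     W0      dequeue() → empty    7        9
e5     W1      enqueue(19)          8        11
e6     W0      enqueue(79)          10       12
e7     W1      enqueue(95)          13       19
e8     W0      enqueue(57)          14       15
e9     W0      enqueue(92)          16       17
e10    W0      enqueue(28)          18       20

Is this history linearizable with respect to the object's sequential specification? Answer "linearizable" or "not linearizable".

events 1..3 are fine; event 4 — the response of e2 at time 4 — makes the prefix non-linearizable
the sole real-time-consistent order of 2 completed operations fails the FIFO queue replay
take e1, e2: step 2 already fails, because e2 dequeue() → empty cannot occur there

not linearizable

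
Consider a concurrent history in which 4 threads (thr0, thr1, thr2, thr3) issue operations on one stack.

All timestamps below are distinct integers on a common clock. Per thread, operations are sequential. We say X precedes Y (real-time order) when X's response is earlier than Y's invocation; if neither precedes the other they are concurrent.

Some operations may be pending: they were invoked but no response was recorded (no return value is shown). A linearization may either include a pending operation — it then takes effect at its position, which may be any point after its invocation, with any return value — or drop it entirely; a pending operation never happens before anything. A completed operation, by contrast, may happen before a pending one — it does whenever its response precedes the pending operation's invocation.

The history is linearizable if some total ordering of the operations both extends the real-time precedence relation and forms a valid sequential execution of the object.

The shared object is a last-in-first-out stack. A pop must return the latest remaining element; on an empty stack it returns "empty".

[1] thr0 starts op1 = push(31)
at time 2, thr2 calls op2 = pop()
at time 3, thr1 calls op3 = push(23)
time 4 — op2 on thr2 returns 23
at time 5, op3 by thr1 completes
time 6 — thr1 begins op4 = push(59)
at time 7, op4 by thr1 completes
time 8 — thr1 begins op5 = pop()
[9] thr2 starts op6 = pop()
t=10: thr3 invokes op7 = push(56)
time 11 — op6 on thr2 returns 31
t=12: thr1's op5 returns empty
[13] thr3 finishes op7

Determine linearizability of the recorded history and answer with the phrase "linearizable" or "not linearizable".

events 1..11 are fine; event 12 — the response of op5 at time 12 — makes the prefix non-linearizable
real-time-consistent orders of the 5 completed operations: 4 — all fail the stack replay
include/drop combinations of the 2 pending operations (op1, op7) were all tried; none helps
take op2, op3, op4, op5, op6 (pending dropped): step 1 already fails, because op2 pop() → 23 cannot occur there
take op2, op3, op4, op6, op5 (pending dropped): step 1 already fails, because op2 pop() → 23 cannot occur there

not linearizable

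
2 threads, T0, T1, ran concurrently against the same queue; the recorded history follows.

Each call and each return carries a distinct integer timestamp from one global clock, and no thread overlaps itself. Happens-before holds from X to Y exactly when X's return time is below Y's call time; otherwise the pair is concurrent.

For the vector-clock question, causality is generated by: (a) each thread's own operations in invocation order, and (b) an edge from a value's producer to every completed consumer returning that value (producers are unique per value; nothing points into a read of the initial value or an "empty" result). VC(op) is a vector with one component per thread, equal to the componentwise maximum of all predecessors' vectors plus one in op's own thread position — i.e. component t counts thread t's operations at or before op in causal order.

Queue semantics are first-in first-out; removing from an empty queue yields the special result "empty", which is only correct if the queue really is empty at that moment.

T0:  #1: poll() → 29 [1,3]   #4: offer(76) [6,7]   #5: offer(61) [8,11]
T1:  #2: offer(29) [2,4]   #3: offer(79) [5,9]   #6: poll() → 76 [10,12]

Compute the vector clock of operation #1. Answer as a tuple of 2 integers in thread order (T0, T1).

(1, 1)

invoked at 2, #2 has no predecessors; its own T1 bump gives (0, 1)
invoked at 5, #3 merges VC(#2)=(0, 1) and bumps T1's slot → (0, 2)
invoked at 1, #1 merges VC(#2)=(0, 1) and bumps T0's slot → (1, 1)
invoked at 6, #4 merges VC(#1)=(1, 1) and bumps T0's slot → (2, 1)
invoked at 8, #5 merges VC(#4)=(2, 1) and bumps T0's slot → (3, 1)
invoked at 10, #6 merges VC(#3)=(0, 2), VC(#4)=(2, 1) and bumps T1's slot → (2, 3)
target: VC(#1) = (1, 1)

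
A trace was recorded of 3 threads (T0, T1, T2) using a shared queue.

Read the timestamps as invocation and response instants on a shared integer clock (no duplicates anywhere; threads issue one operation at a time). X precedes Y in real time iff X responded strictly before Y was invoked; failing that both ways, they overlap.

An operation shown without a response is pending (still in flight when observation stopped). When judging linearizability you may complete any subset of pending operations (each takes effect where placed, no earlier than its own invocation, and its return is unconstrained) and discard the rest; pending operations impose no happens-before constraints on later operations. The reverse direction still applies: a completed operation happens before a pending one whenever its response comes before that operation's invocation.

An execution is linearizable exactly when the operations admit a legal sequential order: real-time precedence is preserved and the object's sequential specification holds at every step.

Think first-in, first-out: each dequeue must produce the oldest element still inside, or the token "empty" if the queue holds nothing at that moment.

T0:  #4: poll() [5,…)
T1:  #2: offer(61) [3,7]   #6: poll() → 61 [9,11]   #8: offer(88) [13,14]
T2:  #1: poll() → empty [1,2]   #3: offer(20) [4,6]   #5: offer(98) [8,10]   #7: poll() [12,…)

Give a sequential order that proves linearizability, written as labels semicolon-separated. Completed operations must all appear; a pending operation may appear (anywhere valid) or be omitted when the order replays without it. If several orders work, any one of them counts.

#1; #2; #3; #5; #6; #4; #7; #8

step 1: #1 poll() → empty — queue <>
step 2: #2 offer(61) — queue <61>
step 3: #3 offer(20) — queue <61,20>
step 4: #5 offer(98) — queue <61,20,98>
step 5: #6 poll() → 61 — queue <20,98>
step 6: #4 poll() (pending, included) — queue <98>
step 7: #7 poll() (pending, included) — queue <>
step 8: #8 offer(88) — queue <88>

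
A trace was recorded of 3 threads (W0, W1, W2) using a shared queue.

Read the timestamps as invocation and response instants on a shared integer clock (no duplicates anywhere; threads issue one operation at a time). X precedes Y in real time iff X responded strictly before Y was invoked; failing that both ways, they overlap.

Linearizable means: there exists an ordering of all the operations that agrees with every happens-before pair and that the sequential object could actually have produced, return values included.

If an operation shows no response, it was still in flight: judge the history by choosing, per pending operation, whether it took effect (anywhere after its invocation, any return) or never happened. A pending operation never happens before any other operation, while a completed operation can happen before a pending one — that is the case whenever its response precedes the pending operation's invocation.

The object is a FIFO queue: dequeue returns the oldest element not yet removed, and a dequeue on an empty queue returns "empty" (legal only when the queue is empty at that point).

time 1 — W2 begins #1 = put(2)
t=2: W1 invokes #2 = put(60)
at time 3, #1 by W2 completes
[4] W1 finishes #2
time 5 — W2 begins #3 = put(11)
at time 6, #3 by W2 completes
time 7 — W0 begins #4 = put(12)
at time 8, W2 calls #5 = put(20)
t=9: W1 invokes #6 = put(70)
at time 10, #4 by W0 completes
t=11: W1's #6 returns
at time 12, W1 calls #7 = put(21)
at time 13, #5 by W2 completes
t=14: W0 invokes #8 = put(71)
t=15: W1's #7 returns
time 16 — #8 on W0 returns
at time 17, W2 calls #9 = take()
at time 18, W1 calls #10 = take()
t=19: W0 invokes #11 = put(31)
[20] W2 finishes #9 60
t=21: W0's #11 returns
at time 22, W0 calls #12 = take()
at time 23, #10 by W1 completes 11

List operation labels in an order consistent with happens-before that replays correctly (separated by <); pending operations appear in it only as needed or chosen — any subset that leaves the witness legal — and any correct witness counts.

1. #2 put(60), leaving queue <60>
2. #1 put(2), leaving queue <60,2>
3. #3 put(11), leaving queue <60,2,11>
4. #4 put(12), leaving queue <60,2,11,12>
5. #5 put(20), leaving queue <60,2,11,12,20>
6. #6 put(70), leaving queue <60,2,11,12,20,70>
7. #7 put(21), leaving queue <60,2,11,12,20,70,21>
8. #8 put(71), leaving queue <60,2,11,12,20,70,21,71>
9. #9 take() → 60, leaving queue <2,11,12,20,70,21,71>
10. #11 put(31), leaving queue <2,11,12,20,70,21,71,31>
11. #12 take() (pending, included), leaving queue <11,12,20,70,21,71,31>
12. #10 take() → 11, leaving queue <12,20,70,21,71,31>

#2 < #1 < #3 < #4 < #5 < #6 < #7 < #8 < #9 < #11 < #12 < #10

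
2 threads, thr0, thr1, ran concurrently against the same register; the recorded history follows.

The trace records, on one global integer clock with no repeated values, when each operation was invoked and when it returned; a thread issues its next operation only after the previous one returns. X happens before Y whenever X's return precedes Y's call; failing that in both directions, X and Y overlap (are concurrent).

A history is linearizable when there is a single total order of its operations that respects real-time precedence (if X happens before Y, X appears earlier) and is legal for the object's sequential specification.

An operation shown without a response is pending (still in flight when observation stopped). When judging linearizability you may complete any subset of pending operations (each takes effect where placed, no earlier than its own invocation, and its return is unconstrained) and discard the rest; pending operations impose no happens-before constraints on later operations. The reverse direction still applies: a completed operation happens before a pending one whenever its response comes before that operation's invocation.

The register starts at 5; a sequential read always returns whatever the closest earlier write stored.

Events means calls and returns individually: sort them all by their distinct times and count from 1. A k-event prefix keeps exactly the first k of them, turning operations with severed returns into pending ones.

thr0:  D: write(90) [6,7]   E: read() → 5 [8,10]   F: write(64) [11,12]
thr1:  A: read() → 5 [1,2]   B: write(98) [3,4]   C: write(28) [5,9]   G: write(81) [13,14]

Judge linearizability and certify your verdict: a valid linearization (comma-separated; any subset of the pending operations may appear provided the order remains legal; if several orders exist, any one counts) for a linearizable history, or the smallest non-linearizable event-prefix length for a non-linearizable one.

not linearizable — minimal violating prefix: 10 events

events 1..9 are fine; event 10 — the response of E at time 10 — makes the prefix non-linearizable
3 orders of the 5 completed register ops respect real time; none is legal
one such order, A, B, C, D, E, breaks at step 5 where E read() → 5 is illegal
one such order, A, B, D, C, E, breaks at step 5 where E read() → 5 is illegal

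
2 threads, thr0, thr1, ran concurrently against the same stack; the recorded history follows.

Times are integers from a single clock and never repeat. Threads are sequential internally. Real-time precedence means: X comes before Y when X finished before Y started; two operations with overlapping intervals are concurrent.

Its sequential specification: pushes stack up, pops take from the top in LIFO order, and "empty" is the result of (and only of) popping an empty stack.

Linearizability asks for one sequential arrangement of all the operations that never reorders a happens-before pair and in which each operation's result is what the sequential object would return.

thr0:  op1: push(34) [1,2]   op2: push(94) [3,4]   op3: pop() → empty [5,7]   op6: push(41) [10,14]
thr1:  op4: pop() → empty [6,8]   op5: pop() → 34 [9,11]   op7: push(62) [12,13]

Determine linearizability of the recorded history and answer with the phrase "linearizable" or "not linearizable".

already the first 7 events (up to op3's response at time 7) admit no linearization; the first 6 still do
a single order respects real time; the 3 completed stack operations fail replay along it
completion choices over the 1 pending operation (op4) were checked; none helps
sample order op1, op2, op3 (pending dropped) stalls at step 3 — op3 pop() → empty has no legal effect

not linearizable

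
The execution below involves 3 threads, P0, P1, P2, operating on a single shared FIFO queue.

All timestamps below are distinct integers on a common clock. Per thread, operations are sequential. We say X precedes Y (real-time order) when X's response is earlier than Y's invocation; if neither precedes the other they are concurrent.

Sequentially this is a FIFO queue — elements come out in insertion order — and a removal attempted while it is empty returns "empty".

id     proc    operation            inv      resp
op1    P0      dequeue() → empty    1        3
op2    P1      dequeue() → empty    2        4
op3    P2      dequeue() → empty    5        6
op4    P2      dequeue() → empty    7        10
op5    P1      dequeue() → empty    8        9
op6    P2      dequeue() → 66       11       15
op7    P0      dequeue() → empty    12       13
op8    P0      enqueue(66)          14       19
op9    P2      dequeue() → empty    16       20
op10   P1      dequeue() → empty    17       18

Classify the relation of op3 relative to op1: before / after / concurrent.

after

op3 spans [5,6], op1 spans [1,3]
resp(op1)=3 < inv(op3)=5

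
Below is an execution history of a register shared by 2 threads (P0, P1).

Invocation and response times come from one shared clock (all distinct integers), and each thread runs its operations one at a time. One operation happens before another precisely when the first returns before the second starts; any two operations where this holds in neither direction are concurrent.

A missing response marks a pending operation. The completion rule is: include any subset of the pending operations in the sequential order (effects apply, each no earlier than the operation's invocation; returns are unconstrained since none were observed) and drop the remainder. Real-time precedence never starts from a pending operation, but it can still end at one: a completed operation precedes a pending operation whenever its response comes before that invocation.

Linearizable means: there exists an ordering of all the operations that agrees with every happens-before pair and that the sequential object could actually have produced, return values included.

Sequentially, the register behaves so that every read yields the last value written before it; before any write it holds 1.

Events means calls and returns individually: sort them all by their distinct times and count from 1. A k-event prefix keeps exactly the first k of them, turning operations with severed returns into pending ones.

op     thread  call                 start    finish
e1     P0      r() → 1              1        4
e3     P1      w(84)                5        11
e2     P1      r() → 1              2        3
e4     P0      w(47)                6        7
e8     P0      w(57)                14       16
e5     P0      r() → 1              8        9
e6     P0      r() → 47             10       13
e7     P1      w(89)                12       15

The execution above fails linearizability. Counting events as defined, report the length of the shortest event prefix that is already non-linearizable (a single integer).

events 1..8 are linearizable, e.g. via e1, e2, e3, e4:
after step 1 (e1 r() → 1): value 1
after step 2 (e2 r() → 1): value 1
after step 3 (e3 w(84) (pending, included)): value 84
after step 4 (e4 w(47)): value 47
adding event 9 (e5 responds at 9) leaves no legal real-time order
no completion choice of the 1 pending operation (e3) rescues it — every subset was tried
one such order, e1, e2, e4, e5 (pending dropped), breaks at step 4 where e5 r() → 1 is illegal
one such order, e2, e1, e4, e5 (pending dropped), breaks at step 4 where e5 r() → 1 is illegal

9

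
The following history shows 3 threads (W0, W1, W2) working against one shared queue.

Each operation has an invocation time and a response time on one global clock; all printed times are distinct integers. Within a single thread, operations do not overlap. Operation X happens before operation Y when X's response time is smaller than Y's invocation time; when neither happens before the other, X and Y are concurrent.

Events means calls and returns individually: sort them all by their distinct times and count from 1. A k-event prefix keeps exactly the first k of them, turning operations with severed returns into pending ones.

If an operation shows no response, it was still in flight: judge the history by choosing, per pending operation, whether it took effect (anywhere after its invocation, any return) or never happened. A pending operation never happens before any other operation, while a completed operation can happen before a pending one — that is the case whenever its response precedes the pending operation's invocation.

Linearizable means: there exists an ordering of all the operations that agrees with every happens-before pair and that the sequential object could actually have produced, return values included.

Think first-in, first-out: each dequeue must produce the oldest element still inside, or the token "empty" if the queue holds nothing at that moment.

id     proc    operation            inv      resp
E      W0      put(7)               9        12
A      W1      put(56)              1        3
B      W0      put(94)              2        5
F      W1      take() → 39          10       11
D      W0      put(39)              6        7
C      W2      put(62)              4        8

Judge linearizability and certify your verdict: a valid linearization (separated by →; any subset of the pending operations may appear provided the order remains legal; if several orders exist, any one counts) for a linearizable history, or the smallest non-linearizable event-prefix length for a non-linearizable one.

the violation lands at event 11, F's response at time 11: events 1..10 linearize, events 1..11 do not
real-time-consistent orders of the 5 completed operations: 5 — all fail the queue replay
no completion choice of the 1 pending operation (E) rescues it — every subset was tried
sample order A, B, C, D, F (pending dropped) stalls at step 5 — F take() → 39 has no legal effect
sample order A, B, D, C, F (pending dropped) stalls at step 5 — F take() → 39 has no legal effect

not linearizable — minimal violating prefix: 11 events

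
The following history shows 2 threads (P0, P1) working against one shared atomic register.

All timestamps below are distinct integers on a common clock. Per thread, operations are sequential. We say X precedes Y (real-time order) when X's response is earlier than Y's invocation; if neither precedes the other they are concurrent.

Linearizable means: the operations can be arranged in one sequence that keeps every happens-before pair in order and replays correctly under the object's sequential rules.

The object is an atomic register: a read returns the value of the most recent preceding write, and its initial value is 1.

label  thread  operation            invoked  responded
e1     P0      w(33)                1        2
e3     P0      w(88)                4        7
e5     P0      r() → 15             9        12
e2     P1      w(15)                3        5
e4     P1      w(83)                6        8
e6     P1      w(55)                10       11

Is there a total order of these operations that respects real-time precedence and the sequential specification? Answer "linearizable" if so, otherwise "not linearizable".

not linearizable

prefix check: 1..11 passes, 1..12 fails once e5's time-12 response joins
6 completed operations, 6 real-time-consistent orders — every atomic register replay fails
for example e1, e2, e3, e4, e5, e6 fails at step 5: e5 r() → 15 is not legal there
for example e1, e2, e3, e4, e6, e5 fails at step 6: e5 r() → 15 is not legal there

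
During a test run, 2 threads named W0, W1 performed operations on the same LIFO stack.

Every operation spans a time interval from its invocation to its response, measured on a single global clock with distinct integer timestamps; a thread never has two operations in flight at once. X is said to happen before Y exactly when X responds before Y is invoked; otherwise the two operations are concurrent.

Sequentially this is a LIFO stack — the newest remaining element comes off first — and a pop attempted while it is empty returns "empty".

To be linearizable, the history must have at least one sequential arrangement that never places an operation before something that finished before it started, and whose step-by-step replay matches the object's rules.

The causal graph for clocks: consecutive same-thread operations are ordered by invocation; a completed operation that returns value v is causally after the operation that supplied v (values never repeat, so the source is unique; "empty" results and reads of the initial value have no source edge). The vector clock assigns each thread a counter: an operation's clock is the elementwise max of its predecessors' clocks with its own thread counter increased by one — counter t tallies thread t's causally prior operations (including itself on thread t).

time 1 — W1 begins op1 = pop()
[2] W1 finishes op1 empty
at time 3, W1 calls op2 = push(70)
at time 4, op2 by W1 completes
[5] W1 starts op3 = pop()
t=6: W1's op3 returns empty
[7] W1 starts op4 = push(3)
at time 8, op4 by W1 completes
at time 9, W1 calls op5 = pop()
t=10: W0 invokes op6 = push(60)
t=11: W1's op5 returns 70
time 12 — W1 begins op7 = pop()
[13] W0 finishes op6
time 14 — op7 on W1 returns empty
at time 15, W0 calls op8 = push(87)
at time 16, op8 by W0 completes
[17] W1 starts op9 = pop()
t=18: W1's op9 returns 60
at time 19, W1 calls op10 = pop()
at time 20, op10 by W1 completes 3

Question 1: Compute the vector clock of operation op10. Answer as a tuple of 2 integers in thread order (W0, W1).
(1, 8)

root op op1, invoked 1: fresh clock plus W1's own tick → (0, 1)
root op op6, invoked 10: fresh clock plus W0's own tick → (1, 0)
merge at op2 (invoked 3): VC(op1)=(0, 1), own-thread bump on W1 → (0, 2)
merge at op8 (invoked 15): VC(op6)=(1, 0), own-thread bump on W0 → (2, 0)
merge at op3 (invoked 5): VC(op2)=(0, 2), own-thread bump on W1 → (0, 3)
merge at op4 (invoked 7): VC(op3)=(0, 3), own-thread bump on W1 → (0, 4)
merge at op5 (invoked 9): VC(op2)=(0, 2), VC(op4)=(0, 4), own-thread bump on W1 → (0, 5)
merge at op7 (invoked 12): VC(op5)=(0, 5), own-thread bump on W1 → (0, 6)
merge at op9 (invoked 17): VC(op6)=(1, 0), VC(op7)=(0, 6), own-thread bump on W1 → (1, 7)
merge at op10 (invoked 19): VC(op4)=(0, 4), VC(op9)=(1, 7), own-thread bump on W1 → (1, 8)
target: VC(op10) = (1, 8)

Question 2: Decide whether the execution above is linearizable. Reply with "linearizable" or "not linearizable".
not linearizable

events 1..5 are fine; event 6 — the response of op3 at time 6 — makes the prefix non-linearizable
the completed operations (3 total) allow one real-time order; the LIFO stack replay rejects it
sample order op1, op2, op3 stalls at step 3 — op3 pop() → empty has no legal effect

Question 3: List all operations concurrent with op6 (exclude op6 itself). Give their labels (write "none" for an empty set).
op5, op7

op6 spans [10,13]: anything still running between times 10 and 13 counts as concurrent
op1 [1,2]: before
op2 [3,4]: before
op3 [5,6]: before
op4 [7,8]: before
op5 [9,11]: concurrent
op7 [12,14]: concurrent
op8 [15,16]: after
op9 [17,18]: after
op10 [19,20]: after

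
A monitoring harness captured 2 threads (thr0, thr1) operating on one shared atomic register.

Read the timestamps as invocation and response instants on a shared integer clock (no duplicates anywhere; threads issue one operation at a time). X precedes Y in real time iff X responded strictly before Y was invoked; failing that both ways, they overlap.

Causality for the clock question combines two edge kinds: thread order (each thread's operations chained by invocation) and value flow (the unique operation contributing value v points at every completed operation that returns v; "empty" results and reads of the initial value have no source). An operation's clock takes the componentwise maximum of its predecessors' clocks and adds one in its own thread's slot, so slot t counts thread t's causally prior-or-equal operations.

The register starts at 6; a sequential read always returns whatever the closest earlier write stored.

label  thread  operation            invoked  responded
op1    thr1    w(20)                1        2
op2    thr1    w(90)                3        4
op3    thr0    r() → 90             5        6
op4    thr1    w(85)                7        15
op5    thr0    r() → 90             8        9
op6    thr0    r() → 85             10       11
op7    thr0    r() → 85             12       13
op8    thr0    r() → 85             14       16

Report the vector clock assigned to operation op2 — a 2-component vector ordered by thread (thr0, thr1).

VC(op1, invoked at 1): no causal predecessors; +1 on thr1 → (0, 1)
from VC(op1)=(0, 1), op2 (invoked 3) maxes components and bumps thr1 → (0, 2)
from VC(op2)=(0, 2), op4 (invoked 7) maxes components and bumps thr1 → (0, 3)
from VC(op2)=(0, 2), op3 (invoked 5) maxes components and bumps thr0 → (1, 2)
from VC(op2)=(0, 2), VC(op3)=(1, 2), op5 (invoked 8) maxes components and bumps thr0 → (2, 2)
from VC(op4)=(0, 3), VC(op5)=(2, 2), op6 (invoked 10) maxes components and bumps thr0 → (3, 3)
from VC(op4)=(0, 3), VC(op6)=(3, 3), op7 (invoked 12) maxes components and bumps thr0 → (4, 3)
from VC(op4)=(0, 3), VC(op7)=(4, 3), op8 (invoked 14) maxes components and bumps thr0 → (5, 3)
target: VC(op2) = (0, 2)

(0, 2)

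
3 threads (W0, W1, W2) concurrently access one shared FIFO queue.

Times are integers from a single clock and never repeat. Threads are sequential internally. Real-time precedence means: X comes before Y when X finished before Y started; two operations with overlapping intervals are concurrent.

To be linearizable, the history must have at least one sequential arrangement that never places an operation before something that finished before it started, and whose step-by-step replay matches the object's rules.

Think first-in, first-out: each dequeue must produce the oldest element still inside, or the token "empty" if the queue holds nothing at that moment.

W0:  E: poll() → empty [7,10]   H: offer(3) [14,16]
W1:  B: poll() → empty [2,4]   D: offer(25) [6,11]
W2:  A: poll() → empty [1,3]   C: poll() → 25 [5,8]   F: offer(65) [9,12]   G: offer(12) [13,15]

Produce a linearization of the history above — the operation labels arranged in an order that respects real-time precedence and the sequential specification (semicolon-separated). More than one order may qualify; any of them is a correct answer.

A; B; D; C; E; F; G; H

after step 1 (A poll() → empty): queue <>
after step 2 (B poll() → empty): queue <>
after step 3 (D offer(25)): queue <25>
after step 4 (C poll() → 25): queue <>
after step 5 (E poll() → empty): queue <>
after step 6 (F offer(65)): queue <65>
after step 7 (G offer(12)): queue <65,12>
after step 8 (H offer(3)): queue <65,12,3>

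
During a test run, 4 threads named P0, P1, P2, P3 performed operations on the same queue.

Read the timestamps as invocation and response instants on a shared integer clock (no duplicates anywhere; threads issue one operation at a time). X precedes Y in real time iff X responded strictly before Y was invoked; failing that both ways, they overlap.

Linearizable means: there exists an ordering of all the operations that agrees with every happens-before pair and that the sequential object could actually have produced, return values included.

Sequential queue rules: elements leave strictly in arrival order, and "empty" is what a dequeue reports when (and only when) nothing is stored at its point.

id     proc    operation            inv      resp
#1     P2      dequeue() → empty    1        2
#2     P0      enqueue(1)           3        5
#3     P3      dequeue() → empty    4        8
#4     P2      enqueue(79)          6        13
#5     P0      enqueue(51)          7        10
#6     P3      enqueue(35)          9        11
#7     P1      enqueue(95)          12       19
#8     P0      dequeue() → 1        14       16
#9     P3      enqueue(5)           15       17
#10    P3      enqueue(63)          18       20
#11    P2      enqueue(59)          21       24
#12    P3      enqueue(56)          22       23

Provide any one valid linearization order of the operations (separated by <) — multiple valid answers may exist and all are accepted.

after step 1 (#1 dequeue() → empty): queue <>
after step 2 (#3 dequeue() → empty): queue <>
after step 3 (#2 enqueue(1)): queue <1>
after step 4 (#4 enqueue(79)): queue <1,79>
after step 5 (#5 enqueue(51)): queue <1,79,51>
after step 6 (#6 enqueue(35)): queue <1,79,51,35>
after step 7 (#7 enqueue(95)): queue <1,79,51,35,95>
after step 8 (#8 dequeue() → 1): queue <79,51,35,95>
after step 9 (#9 enqueue(5)): queue <79,51,35,95,5>
after step 10 (#10 enqueue(63)): queue <79,51,35,95,5,63>
after step 11 (#11 enqueue(59)): queue <79,51,35,95,5,63,59>
after step 12 (#12 enqueue(56)): queue <79,51,35,95,5,63,59,56>

#1 < #3 < #2 < #4 < #5 < #6 < #7 < #8 < #9 < #10 < #11 < #12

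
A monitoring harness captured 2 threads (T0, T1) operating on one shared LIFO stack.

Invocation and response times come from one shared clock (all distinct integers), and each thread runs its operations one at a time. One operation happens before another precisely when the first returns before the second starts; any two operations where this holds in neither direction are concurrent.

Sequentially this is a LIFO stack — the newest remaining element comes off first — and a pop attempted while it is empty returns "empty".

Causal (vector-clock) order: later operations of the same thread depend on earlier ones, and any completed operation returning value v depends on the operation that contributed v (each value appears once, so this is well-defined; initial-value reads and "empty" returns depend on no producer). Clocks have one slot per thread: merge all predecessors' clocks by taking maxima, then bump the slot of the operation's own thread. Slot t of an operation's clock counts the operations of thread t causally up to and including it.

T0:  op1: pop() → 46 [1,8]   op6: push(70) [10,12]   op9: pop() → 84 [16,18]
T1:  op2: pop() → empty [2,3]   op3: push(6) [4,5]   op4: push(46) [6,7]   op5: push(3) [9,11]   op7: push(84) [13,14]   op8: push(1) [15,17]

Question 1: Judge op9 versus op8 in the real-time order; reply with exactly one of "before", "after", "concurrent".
op9 spans [16,18], op8 spans [15,17]
the intervals overlap in both directions

concurrent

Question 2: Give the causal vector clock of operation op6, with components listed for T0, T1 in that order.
op2 (invocation 2): nothing precedes it; T1's component alone gives (0, 1)
VC(op3, invoked at 4): max of VC(op2)=(0, 1), then +1 on thread T1 → (0, 2)
VC(op4, invoked at 6): max of VC(op3)=(0, 2), then +1 on thread T1 → (0, 3)
VC(op5, invoked at 9): max of VC(op4)=(0, 3), then +1 on thread T1 → (0, 4)
VC(op1, invoked at 1): max of VC(op4)=(0, 3), then +1 on thread T0 → (1, 3)
VC(op7, invoked at 13): max of VC(op5)=(0, 4), then +1 on thread T1 → (0, 5)
VC(op6, invoked at 10): max of VC(op1)=(1, 3), then +1 on thread T0 → (2, 3)
VC(op8, invoked at 15): max of VC(op7)=(0, 5), then +1 on thread T1 → (0, 6)
VC(op9, invoked at 16): max of VC(op6)=(2, 3), VC(op7)=(0, 5), then +1 on thread T0 → (3, 5)
target: VC(op6) = (2, 3)

(2, 3)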